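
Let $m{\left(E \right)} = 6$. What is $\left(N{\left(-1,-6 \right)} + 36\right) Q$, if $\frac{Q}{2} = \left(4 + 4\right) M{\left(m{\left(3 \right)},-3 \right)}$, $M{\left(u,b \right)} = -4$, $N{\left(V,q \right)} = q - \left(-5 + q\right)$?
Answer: $-2624$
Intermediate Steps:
$N{\left(V,q \right)} = 5$ ($N{\left(V,q \right)} = q - \left(-5 + q\right) = 5$)
$Q = -64$ ($Q = 2 \left(4 + 4\right) \left(-4\right) = 2 \cdot 8 \left(-4\right) = 2 \left(-32\right) = -64$)
$\left(N{\left(-1,-6 \right)} + 36\right) Q = \left(5 + 36\right) \left(-64\right) = 41 \left(-64\right) = -2624$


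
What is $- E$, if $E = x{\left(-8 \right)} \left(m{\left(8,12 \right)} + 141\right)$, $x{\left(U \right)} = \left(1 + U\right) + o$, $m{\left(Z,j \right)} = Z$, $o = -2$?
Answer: $1341$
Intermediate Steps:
$x{\left(U \right)} = -1 + U$ ($x{\left(U \right)} = \left(1 + U\right) - 2 = -1 + U$)
$E = -1341$ ($E = \left(-1 - 8\right) \left(8 + 141\right) = \left(-9\right) 149 = -1341$)
$- E = \left(-1\right) \left(-1341\right) = 1341$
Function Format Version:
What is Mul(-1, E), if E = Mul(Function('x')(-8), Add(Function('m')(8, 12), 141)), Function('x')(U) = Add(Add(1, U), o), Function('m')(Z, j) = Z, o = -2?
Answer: 1341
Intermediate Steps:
Function('x')(U) = Add(-1, U) (Function('x')(U) = Add(Add(1, U), -2) = Add(-1, U))
E = -1341 (E = Mul(Add(-1, -8), Add(8, 141)) = Mul(-9, 149) = -1341)
Mul(-1, E) = Mul(-1, -1341) = 1341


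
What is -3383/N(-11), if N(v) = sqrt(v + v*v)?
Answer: -3383*sqrt(110)/110 ≈ -322.56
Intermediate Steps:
N(v) = sqrt(v + v**2)
-3383/N(-11) = -3383*sqrt(110)/110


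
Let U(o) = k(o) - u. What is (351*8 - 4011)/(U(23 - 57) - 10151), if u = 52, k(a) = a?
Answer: 1203/10237 ≈ 0.11751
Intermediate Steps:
U(o) = -52 + o (U(o) = o - 1*52 = o - 52 = -52 + o)
(351*8 - 4011)/(U(23 - 57) - 10151) = (351*8 - 4011)/((-52 + (23 - 57)) - 10151) = (2808 - 4011)/((-52 - 34) - 10151) = -1203/(-86 - 10151) = -1203/(-10237) = -1203*(-1/10237) = 1203/10237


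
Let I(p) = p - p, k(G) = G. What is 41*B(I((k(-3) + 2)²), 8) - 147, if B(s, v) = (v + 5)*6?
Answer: 3051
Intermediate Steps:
I(p) = 0
B(s, v) = 30 + 6*v (B(s, v) = (5 + v)*6 = 30 + 6*v)
41*B(I((k(-3) + 2)²), 8) - 147 = 41*(30 + 6*8) - 147 = 41*(30 + 48) - 147 = 41*78 - 147 = 3198 - 147 = 3051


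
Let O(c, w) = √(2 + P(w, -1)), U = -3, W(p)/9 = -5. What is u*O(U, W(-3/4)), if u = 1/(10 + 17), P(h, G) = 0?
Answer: √2/27 ≈ 0.052378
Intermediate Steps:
W(p) = -45 (W(p) = 9*(-5) = -45)
O(c, w) = √2 (O(c, w) = √(2 + 0) = √2)
u = 1/27 ≈ 0.037037
u*O(U, W(-3/4)) = √2/27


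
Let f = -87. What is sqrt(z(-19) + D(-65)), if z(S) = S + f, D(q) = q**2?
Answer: sqrt(4119) ≈ 64.179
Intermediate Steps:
z(S) = -87 + S (z(S) = S - 87 = -87 + S)
sqrt(z(-19) + D(-65)) = sqrt((-87 - 19) + (-65)**2) = sqrt(-106 + 4225) = sqrt(4119)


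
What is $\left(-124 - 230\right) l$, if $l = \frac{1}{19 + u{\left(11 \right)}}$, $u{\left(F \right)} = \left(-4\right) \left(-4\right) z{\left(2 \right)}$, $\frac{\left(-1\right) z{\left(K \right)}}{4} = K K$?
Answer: $\frac{118}{79} \approx 1.4937$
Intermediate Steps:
$z{\left(K \right)} = - 4 K^{2}$ ($z{\left(K \right)} = - 4 K K = - 4 K^{2}$)
$u{\left(F \right)} = -256$ ($u{\left(F \right)} = \left(-4\right) \left(-4\right) \left(- 4 \cdot 2^{2}\right) = 16 \left(\left(-4\right) 4\right) = 16 \left(-16\right) = -256$)
$l = - \frac{1}{237}$ ($l = \frac{1}{19 - 256} = \frac{1}{-237} = - \frac{1}{237} \approx -0.0042194$)
$\left(-124 - 230\right) l = \left(-124 - 230\right) \left(- \frac{1}{237}\right) = \left(-354\right) \left(- \frac{1}{237}\right) = \frac{118}{79}$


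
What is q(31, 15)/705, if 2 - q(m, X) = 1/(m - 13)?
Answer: 7/2538 ≈ 0.0027581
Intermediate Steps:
q(m, X) = 2 - 1/(-13 + m) (q(m, X) = 2 - 1/(m - 13) = 2 - 1/(-13 + m))
q(31, 15)/705 = ((-27 + 2*31)/(-13 + 31))/705 = ((-27 + 62)/18)*(1/705) = ((1/18)*35)*(1/705) = (35/18)*(1/705) = 7/2538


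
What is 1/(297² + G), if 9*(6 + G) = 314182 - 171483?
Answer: 9/936526 ≈ 9.6100e-6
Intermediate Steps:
G = 142645/9 (G = -6 + (314182 - 171483)/9 = -6 + (⅑)*142699 = -6 + 142699/9 = 142645/9 ≈ 15849.)
1/(297² + G) = 1/(297² + 142645/9) = 1/(88209 + 142645/9) = 1/(936526/9) = 9/936526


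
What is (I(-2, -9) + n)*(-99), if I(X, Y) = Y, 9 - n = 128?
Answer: 12672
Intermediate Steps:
n = -119 (n = 9 - 1*128 = 9 - 128 = -119)
(I(-2, -9) + n)*(-99) = (-9 - 119)*(-99) = -128*(-99) = 12672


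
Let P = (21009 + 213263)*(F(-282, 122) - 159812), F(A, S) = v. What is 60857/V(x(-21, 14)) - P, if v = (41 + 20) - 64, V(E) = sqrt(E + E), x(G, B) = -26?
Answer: 37440179680 - 60857*I*sqrt(13)/26 ≈ 3.744e+10 - 8439.3*I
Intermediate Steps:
V(E) = sqrt(2)*sqrt(E) (V(E) = sqrt(2*E) = sqrt(2)*sqrt(E))
v = -3 (v = 61 - 64 = -3)
F(A, S) = -3
P = -37440179680 (P = (21009 + 213263)*(-3 - 159812) = 234272*(-159815) = -37440179680)
60857/V(x(-21, 14)) - P = 60857/((sqrt(2)*sqrt(-26))) - 1*(-37440179680) = 60857/((sqrt(2)*(I*sqrt(26)))) + 37440179680 = 60857/((2*I*sqrt(13))) + 37440179680 = 60857*(-I*sqrt(13)/26) + 37440179680 = -60857*I*sqrt(13)/26 + 37440179680 = 37440179680 - 60857*I*sqrt(13)/26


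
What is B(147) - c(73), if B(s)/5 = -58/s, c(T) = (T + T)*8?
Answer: -171986/147 ≈ -1170.0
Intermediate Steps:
c(T) = 16*T (c(T) = (2*T)*8 = 16*T)
B(s) = -290/s (B(s) = 5*(-58/s) = -290/s)
B(147) - c(73) = -290/147 - 16*73 = -290*1/147 - 1*1168 = -290/147 - 1168 = -171986/147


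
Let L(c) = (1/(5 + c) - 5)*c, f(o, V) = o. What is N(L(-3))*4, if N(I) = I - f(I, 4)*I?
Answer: -675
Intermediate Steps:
L(c) = c*(-5 + 1/(5 + c)) (L(c) = (-5 + 1/(5 + c))*c = c*(-5 + 1/(5 + c)))
N(I) = I - I² (N(I) = I - I*I = I - I²)
N(L(-3))*4 = ((-1*(-3)*(24 + 5*(-3))/(5 - 3))*(1 - (-1)*(-3)*(24 + 5*(-3))/(5 - 3)))*4 = ((-1*(-3)*(24 - 15)/2)*(1 - (-1)*(-3)*(24 - 15)/2))*4 = ((-1*(-3)*½*9)*(1 - (-1)*(-3)*9/2))*4 = (27*(1 - 1*27/2)/2)*4 = (27*(1 - 27/2)/2)*4 = ((27/2)*(-25/2))*4 = -675/4*4 = -675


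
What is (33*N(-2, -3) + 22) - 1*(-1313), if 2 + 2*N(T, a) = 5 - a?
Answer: 1434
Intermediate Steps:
N(T, a) = 3/2 - a/2 (N(T, a) = -1 + (5 - a)/2 = -1 + (5/2 - a/2) = 3/2 - a/2)
(33*N(-2, -3) + 22) - 1*(-1313) = (33*(3/2 - ½*(-3)) + 22) - 1*(-1313) = (33*(3/2 + 3/2) + 22) + 1313 = (33*3 + 22) + 1313 = (99 + 22) + 1313 = 121 + 1313 = 1434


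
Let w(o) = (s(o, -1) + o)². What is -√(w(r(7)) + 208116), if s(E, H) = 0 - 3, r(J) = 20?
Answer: -√208405 ≈ -456.51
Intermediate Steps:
s(E, H) = -3
w(o) = (-3 + o)²
-√(w(r(7)) + 208116) = -√((-3 + 20)² + 208116) = -√(17² + 208116) = -√(289 + 208116) = -√208405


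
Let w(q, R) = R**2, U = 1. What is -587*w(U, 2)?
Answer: -2348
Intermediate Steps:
-587*w(U, 2) = -587*2**2 = -587*4 = -2348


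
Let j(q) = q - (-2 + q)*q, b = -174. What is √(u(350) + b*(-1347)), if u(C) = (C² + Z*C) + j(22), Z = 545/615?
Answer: √5397575790/123 ≈ 597.30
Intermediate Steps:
Z = 109/123 (Z = 545*(1/615) = 109/123 ≈ 0.88618)
j(q) = q - q*(-2 + q)
u(C) = -418 + C² + 109*C/123 (u(C) = (C² + 109*C/123) + 22*(3 - 1*22) = (C² + 109*C/123) + 22*(3 - 22) = (C² + 109*C/123) + 22*(-19) = (C² + 109*C/123) - 418 = -418 + C² + 109*C/123)
√(u(350) + b*(-1347)) = √((-418 + 350² + (109/123)*350) - 174*(-1347)) = √((-418 + 122500 + 38150/123) + 234378) = √(15054236/123 + 234378) = √(43882730/123) = √5397575790/123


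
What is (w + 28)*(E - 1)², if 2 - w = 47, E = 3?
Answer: -68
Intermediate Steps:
w = -45 (w = 2 - 1*47 = 2 - 47 = -45)
(w + 28)*(E - 1)² = (-45 + 28)*(3 - 1)² = -17*2² = -17*4 = -68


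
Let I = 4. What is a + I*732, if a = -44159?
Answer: -41231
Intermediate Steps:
a + I*732 = -44159 + 4*732 = -44159 + 2928 = -41231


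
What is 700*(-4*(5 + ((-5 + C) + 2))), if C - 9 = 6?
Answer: -47600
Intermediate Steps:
C = 15 (C = 9 + 6 = 15)
700*(-4*(5 + ((-5 + C) + 2))) = 700*(-4*(5 + ((-5 + 15) + 2))) = 700*(-4*(5 + (10 + 2))) = 700*(-4*(5 + 12)) = 700*(-4*17) = 700*(-68) = -47600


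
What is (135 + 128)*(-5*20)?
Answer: -26300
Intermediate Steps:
(135 + 128)*(-5*20) = 263*(-100) = -26300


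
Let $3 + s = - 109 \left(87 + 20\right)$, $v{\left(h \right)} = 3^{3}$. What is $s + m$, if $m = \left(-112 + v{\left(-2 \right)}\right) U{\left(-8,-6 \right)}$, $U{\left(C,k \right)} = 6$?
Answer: $-12176$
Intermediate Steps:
$v{\left(h \right)} = 27$
$s = -11666$ ($s = -3 - 109 \left(87 + 20\right) = -3 - 11663 = -11666$)
$m = -510$ ($m = \left(-112 + 27\right) 6 = \left(-85\right) 6 = -510$)
$s + m = -11666 - 510 = -12176$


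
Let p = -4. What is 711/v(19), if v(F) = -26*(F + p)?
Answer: -237/130 ≈ -1.8231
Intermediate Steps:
v(F) = 104 - 26*F (v(F) = -26*(F - 4) = -26*(-4 + F) = 104 - 26*F)
711/v(19) = 711/(104 - 26*19) = 711/(104 - 494) = 711/(-390) = 711*(-1/390) = -237/130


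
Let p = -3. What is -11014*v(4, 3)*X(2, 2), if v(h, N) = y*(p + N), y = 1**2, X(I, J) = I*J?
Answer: 0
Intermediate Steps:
y = 1
v(h, N) = -3 + N (v(h, N) = 1*(-3 + N) = -3 + N)
-11014*v(4, 3)*X(2, 2) = -11014*(-3 + 3)*2*2 = -0*4 = -11014*0 = 0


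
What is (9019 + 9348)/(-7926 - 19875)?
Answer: -18367/27801 ≈ -0.66066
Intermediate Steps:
(9019 + 9348)/(-7926 - 19875) = 18367/(-27801) = 18367*(-1/27801) = -18367/27801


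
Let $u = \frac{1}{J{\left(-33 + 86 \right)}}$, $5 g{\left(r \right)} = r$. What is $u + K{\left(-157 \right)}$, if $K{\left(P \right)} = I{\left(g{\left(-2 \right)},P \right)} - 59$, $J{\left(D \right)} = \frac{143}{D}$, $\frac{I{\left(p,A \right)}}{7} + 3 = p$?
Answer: $- \frac{58937}{715} \approx -82.429$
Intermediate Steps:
$g{\left(r \right)} = \frac{r}{5}$
$I{\left(p,A \right)} = -21 + 7 p$
$K{\left(P \right)} = - \frac{414}{5}$ ($K{\left(P \right)} = \left(-21 + 7 \cdot \frac{1}{5} \left(-2\right)\right) - 59 = \left(-21 + 7 \left(- \frac{2}{5}\right)\right) - 59 = \left(-21 - \frac{14}{5}\right) - 59 = - \frac{119}{5} - 59 = - \frac{414}{5}$)
$u = \frac{53}{143}$ ($u = \frac{1}{143 \frac{1}{-33 + 86}} = \frac{1}{143 \cdot \frac{1}{53}} = \frac{1}{\frac{143}{53}} = \frac{53}{143} \approx 0.37063$)
$u + K{\left(-157 \right)} = \frac{53}{143} - \frac{414}{5} = - \frac{58937}{715}$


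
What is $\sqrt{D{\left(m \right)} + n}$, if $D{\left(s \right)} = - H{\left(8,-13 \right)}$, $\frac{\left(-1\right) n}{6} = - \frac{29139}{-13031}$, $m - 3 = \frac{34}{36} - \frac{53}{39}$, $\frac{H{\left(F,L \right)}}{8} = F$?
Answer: $\frac{i \sqrt{13145907358}}{13031} \approx 8.7987 i$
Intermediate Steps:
$H{\left(F,L \right)} = 8 F$
$m = \frac{605}{234}$ ($m = 3 + \left(\frac{34}{36} - \frac{53}{39}\right) = 3 + \left(34 \cdot \frac{1}{36} - \frac{53}{39}\right) = 3 + \left(\frac{17}{18} - \frac{53}{39}\right) = 3 - \frac{97}{234} = \frac{605}{234} \approx 2.5855$)
$n = - \frac{174834}{13031}$ ($n = - 6 \left(- \frac{29139}{-13031}\right) = - 6 \left(\left(-29139\right) \left(- \frac{1}{13031}\right)\right) = \left(-6\right) \frac{29139}{13031} = - \frac{174834}{13031} \approx -13.417$)
$D{\left(s \right)} = -64$ ($D{\left(s \right)} = - 8 \cdot 8 = \left(-1\right) 64 = -64$)
$\sqrt{D{\left(m \right)} + n} = \sqrt{-64 - \frac{174834}{13031}} = \sqrt{- \frac{1008818}{13031}} = \frac{i \sqrt{13145907358}}{13031}$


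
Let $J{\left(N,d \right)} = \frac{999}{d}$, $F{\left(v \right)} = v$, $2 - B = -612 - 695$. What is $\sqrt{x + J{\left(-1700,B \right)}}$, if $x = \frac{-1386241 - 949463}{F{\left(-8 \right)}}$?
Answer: $\frac{\sqrt{500274360894}}{1309} \approx 540.34$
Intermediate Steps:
$B = 1309$ ($B = 2 - \left(-612 - 695\right) = 2 - -1307 = 2 + 1307 = 1309$)
$x = 291963$ ($x = \frac{-1386241 - 949463}{-8} = \left(-1386241 - 949463\right) \left(- \frac{1}{8}\right) = \left(-2335704\right) \left(- \frac{1}{8}\right) = 291963$)
$\sqrt{x + J{\left(-1700,B \right)}} = \sqrt{291963 + \frac{999}{1309}} = \sqrt{\frac{382180566}{1309}} = \frac{\sqrt{500274360894}}{1309}$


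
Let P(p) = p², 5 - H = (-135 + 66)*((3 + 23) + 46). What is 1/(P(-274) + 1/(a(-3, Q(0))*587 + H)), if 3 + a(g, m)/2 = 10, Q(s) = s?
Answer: 13191/990327517 ≈ 1.3320e-5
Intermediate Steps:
a(g, m) = 14 (a(g, m) = -6 + 2*10 = -6 + 20 = 14)
H = 4973 (H = 5 - (-135 + 66)*((3 + 23) + 46) = 5 - (-69)*(26 + 46) = 5 - (-69)*72 = 5 - 1*(-4968) = 5 + 4968 = 4973)
1/(P(-274) + 1/(a(-3, Q(0))*587 + H)) = 1/((-274)² + 1/(14*587 + 4973)) = 1/(75076 + 1/(8218 + 4973)) = 1/(75076 + 1/13191) = 1/(990327517/13191) = 13191/990327517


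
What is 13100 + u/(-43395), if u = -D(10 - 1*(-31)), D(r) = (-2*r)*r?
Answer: 568471138/43395 ≈ 13100.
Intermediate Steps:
D(r) = -2*r²
u = 3362 (u = -(-2)*(10 - 1*(-31))² = -(-2)*(10 + 31)² = -(-2)*41² = -(-2)*1681 = -1*(-3362) = 3362)
13100 + u/(-43395) = 13100 + 3362/(-43395) = 13100 + 3362*(-1/43395) = 13100 - 3362/43395 = 568471138/43395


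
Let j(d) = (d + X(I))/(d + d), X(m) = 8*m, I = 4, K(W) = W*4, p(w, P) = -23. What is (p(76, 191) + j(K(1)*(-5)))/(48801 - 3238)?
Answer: -233/455630 ≈ -0.00051138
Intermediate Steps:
K(W) = 4*W
j(d) = (32 + d)/(2*d) (j(d) = (d + 8*4)/(d + d) = (d + 32)/((2*d)) = (32 + d)*(1/(2*d)) = (32 + d)/(2*d))
(p(76, 191) + j(K(1)*(-5)))/(48801 - 3238) = (-23 + (32 + (4*1)*(-5))/(2*(((4*1)*(-5)))))/(48801 - 3238) = (-23 + (32 + 4*(-5))/(2*((4*(-5)))))/45563 = (-23 + (½)*(32 - 20)/(-20))*(1/45563) = (-23 + (½)*(-1/20)*12)*(1/45563) = (-23 - 3/10)*(1/45563) = -233/10*1/45563 = -233/455630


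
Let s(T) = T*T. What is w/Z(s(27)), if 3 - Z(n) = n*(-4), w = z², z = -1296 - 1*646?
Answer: 3771364/2919 ≈ 1292.0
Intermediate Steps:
s(T) = T²
z = -1942 (z = -1296 - 646 = -1942)
w = 3771364 (w = (-1942)² = 3771364)
Z(n) = 3 + 4*n (Z(n) = 3 - n*(-4) = 3 - (-4)*n = 3 + 4*n)
w/Z(s(27)) = 3771364/(3 + 4*27²) = 3771364/(3 + 4*729) = 3771364/(3 + 2916) = 3771364/2919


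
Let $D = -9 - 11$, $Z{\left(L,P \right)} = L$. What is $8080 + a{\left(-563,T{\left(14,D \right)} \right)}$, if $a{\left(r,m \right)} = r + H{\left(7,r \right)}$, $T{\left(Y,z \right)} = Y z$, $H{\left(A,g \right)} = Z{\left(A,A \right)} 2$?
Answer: $7531$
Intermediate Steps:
$D = -20$ ($D = -9 - 11 = -20$)
$H{\left(A,g \right)} = 2 A$ ($H{\left(A,g \right)} = A 2 = 2 A$)
$a{\left(r,m \right)} = 14 + r$ ($a{\left(r,m \right)} = r + 2 \cdot 7 = r + 14 = 14 + r$)
$8080 + a{\left(-563,T{\left(14,D \right)} \right)} = 8080 + \left(14 - 563\right) = 8080 - 549 = 7531$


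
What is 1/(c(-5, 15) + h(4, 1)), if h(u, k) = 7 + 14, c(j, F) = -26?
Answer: -⅕ ≈ -0.20000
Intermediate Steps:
h(u, k) = 21
1/(c(-5, 15) + h(4, 1)) = 1/(-26 + 21) = 1/(-5) = -⅕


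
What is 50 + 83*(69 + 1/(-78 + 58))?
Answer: 115457/20 ≈ 5772.9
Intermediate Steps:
50 + 83*(69 + 1/(-78 + 58)) = 50 + 83*(69 + 1/(-20)) = 50 + 83*(69 - 1/20) = 50 + 83*(1379/20) = 50 + 114457/20 = 115457/20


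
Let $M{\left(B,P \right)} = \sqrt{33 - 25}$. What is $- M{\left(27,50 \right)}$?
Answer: $- 2 \sqrt{2} \approx -2.8284$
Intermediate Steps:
$M{\left(B,P \right)} = 2 \sqrt{2}$ ($M{\left(B,P \right)} = \sqrt{8} = 2 \sqrt{2}$)
$- M{\left(27,50 \right)} = - 2 \sqrt{2}$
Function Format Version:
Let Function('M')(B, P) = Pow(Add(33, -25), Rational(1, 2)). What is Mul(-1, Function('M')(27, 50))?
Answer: Mul(-2, Pow(2, Rational(1, 2))) ≈ -2.8284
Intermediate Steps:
Function('M')(B, P) = Mul(2, Pow(2, Rational(1, 2))) (Function('M')(B, P) = Pow(8, Rational(1, 2)) = Mul(2, Pow(2, Rational(1, 2))))
Mul(-1, Function('M')(27, 50)) = Mul(-1, Mul(2, Pow(2, Rational(1, 2)))) = Mul(-2, Pow(2, Rational(1, 2)))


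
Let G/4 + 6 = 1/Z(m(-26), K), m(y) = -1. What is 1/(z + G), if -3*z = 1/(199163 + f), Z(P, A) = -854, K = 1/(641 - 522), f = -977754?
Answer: -997375071/23941672823 ≈ -0.041659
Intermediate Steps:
K = 1/119 ≈ 0.0084034
z = 1/2335773 (z = -1/(3*(199163 - 977754)) = -1/3/(-778591) = -1/3*(-1/778591) = 1/2335773 ≈ 4.2812e-7)
G = -10250/427 (G = -24 + 4/(-854) = -24 + 4*(-1/854) = -24 - 2/427 = -10250/427 ≈ -24.005)
1/(z + G) = 1/(1/2335773 - 10250/427) = 1/(-23941672823/997375071) = -997375071/23941672823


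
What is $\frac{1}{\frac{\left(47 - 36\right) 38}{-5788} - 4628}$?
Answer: $- \frac{2894}{13393641} \approx -0.00021607$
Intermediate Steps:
$\frac{1}{\frac{\left(47 - 36\right) 38}{-5788} - 4628} = \frac{1}{11 \cdot 38 \left(- \frac{1}{5788}\right) - 4628} = \frac{1}{418 \left(- \frac{1}{5788}\right) - 4628} = \frac{1}{- \frac{209}{2894} - 4628} = \frac{1}{- \frac{13393641}{2894}} = - \frac{2894}{13393641}$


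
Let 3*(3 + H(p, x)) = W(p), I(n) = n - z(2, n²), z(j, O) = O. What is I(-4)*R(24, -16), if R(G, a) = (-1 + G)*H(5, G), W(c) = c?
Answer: 1840/3 ≈ 613.33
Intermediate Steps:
I(n) = n - n²
H(p, x) = -3 + p/3
R(G, a) = 4/3 - 4*G/3 (R(G, a) = (-1 + G)*(-3 + (⅓)*5) = (-1 + G)*(-3 + 5/3) = (-1 + G)*(-4/3) = 4/3 - 4*G/3)
I(-4)*R(24, -16) = (-4*(1 - 1*(-4)))*(4/3 - 4/3*24) = (-4*(1 + 4))*(4/3 - 32) = -4*5*(-92/3) = -20*(-92/3) = 1840/3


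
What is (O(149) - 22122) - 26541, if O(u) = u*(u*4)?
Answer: 40141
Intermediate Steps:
O(u) = 4*u² (O(u) = u*(4*u) = 4*u²)
(O(149) - 22122) - 26541 = (4*149² - 22122) - 26541 = (4*22201 - 22122) - 26541 = (88804 - 22122) - 26541 = 66682 - 26541 = 40141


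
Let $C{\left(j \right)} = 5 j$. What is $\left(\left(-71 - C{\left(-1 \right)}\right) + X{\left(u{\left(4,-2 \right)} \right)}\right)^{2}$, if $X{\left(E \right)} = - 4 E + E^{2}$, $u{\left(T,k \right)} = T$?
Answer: $4356$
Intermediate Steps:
$X{\left(E \right)} = E^{2} - 4 E$
$\left(\left(-71 - C{\left(-1 \right)}\right) + X{\left(u{\left(4,-2 \right)} \right)}\right)^{2} = \left(\left(-71 - 5 \left(-1\right)\right) + 4 \left(-4 + 4\right)\right)^{2} = \left(\left(-71 - -5\right) + 4 \cdot 0\right)^{2} = \left(\left(-71 + 5\right) + 0\right)^{2} = \left(-66 + 0\right)^{2} = \left(-66\right)^{2} = 4356$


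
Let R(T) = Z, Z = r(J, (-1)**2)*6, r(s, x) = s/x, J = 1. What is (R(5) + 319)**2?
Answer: 105625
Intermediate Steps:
Z = 6 (Z = (1/(-1)**2)*6 = (1/1)*6 = (1*1)*6 = 1*6 = 6)
R(T) = 6
(R(5) + 319)**2 = (6 + 319)**2 = 325**2 = 105625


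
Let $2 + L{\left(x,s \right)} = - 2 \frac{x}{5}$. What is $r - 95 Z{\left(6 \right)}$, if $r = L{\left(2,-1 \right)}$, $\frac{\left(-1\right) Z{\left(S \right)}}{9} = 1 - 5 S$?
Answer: $- \frac{123989}{5} \approx -24798.0$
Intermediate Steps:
$L{\left(x,s \right)} = -2 - \frac{2 x}{5}$ ($L{\left(x,s \right)} = -2 - 2 \frac{x}{5} = -2 - \frac{2 x}{5}$)
$Z{\left(S \right)} = -9 + 45 S$ ($Z{\left(S \right)} = - 9 \left(1 - 5 S\right) = -9 + 45 S$)
$r = - \frac{14}{5}$ ($r = -2 - \frac{4}{5} = - \frac{14}{5} \approx -2.8$)
$r - 95 Z{\left(6 \right)} = - \frac{14}{5} - 95 \left(-9 + 45 \cdot 6\right) = - \frac{14}{5} - 95 \left(-9 + 270\right) = - \frac{14}{5} - 24795 = - \frac{123989}{5}$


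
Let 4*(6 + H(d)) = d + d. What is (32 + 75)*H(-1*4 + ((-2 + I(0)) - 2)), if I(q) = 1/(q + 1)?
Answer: -2033/2 ≈ -1016.5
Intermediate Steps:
I(q) = 1/(1 + q)
H(d) = -6 + d/2 (H(d) = -6 + (d + d)/4 = -6 + (2*d)/4 = -6 + d/2)
(32 + 75)*H(-1*4 + ((-2 + I(0)) - 2)) = (32 + 75)*(-6 + (-1*4 + ((-2 + 1/(1 + 0)) - 2))/2) = 107*(-6 + (-4 + ((-2 + 1/1) - 2))/2) = 107*(-6 + (-4 + ((-2 + 1) - 2))/2) = 107*(-6 + (-4 + (-1 - 2))/2) = 107*(-6 + (-4 - 3)/2) = 107*(-6 + (1/2)*(-7)) = 107*(-6 - 7/2) = 107*(-19/2) = -2033/2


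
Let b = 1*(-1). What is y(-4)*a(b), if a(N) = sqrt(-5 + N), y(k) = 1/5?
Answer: I*sqrt(6)/5 ≈ 0.4899*I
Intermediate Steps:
b = -1
y(k) = 1/5 (y(k) = 1*(1/5) = 1/5)
y(-4)*a(b) = sqrt(-5 - 1)/5 = sqrt(-6)/5 = (I*sqrt(6))/5 = I*sqrt(6)/5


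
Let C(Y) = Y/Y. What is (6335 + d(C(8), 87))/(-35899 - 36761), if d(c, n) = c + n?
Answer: -2141/24220 ≈ -0.088398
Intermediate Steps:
C(Y) = 1
(6335 + d(C(8), 87))/(-35899 - 36761) = (6335 + (1 + 87))/(-35899 - 36761) = (6335 + 88)/(-72660) = 6423*(-1/72660) = -2141/24220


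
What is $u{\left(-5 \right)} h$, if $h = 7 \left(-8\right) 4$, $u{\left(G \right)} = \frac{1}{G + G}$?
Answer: $\frac{112}{5} \approx 22.4$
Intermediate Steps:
$u{\left(G \right)} = \frac{1}{2 G}$
$h = -224$ ($h = \left(-56\right) 4 = -224$)
$u{\left(-5 \right)} h = \frac{1}{2 \left(-5\right)} \left(-224\right) = \frac{1}{2} \left(- \frac{1}{5}\right) \left(-224\right) = \left(- \frac{1}{10}\right) \left(-224\right) = \frac{112}{5}$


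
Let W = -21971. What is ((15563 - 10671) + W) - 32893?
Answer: -49972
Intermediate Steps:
((15563 - 10671) + W) - 32893 = ((15563 - 10671) - 21971) - 32893 = (4892 - 21971) - 32893 = -17079 - 32893 = -49972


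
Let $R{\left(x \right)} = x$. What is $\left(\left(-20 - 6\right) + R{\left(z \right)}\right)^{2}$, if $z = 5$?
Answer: $441$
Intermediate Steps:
$\left(\left(-20 - 6\right) + R{\left(z \right)}\right)^{2} = \left(\left(-20 - 6\right) + 5\right)^{2} = \left(-26 + 5\right)^{2} = \left(-21\right)^{2} = 441$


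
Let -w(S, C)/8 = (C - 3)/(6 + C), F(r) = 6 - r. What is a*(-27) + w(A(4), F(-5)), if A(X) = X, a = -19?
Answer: 8657/17 ≈ 509.24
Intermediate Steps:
w(S, C) = -8*(-3 + C)/(6 + C) (w(S, C) = -8*(C - 3)/(6 + C) = -8*(-3 + C)/(6 + C))
a*(-27) + w(A(4), F(-5)) = -19*(-27) + 8*(3 - (6 - 1*(-5)))/(6 + (6 - 1*(-5))) = 513 + 8*(3 - (6 + 5))/(6 + (6 + 5)) = 513 + 8*(3 - 1*11)/(6 + 11) = 513 + 8*(3 - 11)/17 = 513 + 8*(1/17)*(-8) = 513 - 64/17 = 8657/17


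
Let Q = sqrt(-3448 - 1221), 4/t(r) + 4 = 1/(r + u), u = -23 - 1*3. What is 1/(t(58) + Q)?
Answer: -16256/75322685 - 16129*I*sqrt(4669)/75322685 ≈ -0.00021582 - 0.014632*I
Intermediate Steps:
u = -26 (u = -23 - 3 = -26)
t(r) = 4/(-4 + 1/(-26 + r)) (t(r) = 4/(-4 + 1/(r - 26)) = 4/(-4 + 1/(-26 + r)))
Q = I*sqrt(4669) (Q = sqrt(-4669) = I*sqrt(4669) ≈ 68.33*I)
1/(t(58) + Q) = 1/(4*(26 - 1*58)/(-105 + 4*58) + I*sqrt(4669)) = 1/(4*(26 - 58)/(-105 + 232) + I*sqrt(4669)) = 1/(4*(-32)/127 + I*sqrt(4669)) = 1/(4*(1/127)*(-32) + I*sqrt(4669)) = 1/(-128/127 + I*sqrt(4669))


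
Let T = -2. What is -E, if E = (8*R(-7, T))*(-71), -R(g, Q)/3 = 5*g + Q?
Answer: 63048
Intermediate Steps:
R(g, Q) = -15*g - 3*Q (R(g, Q) = -3*(5*g + Q) = -3*(Q + 5*g) = -15*g - 3*Q)
E = -63048 (E = (8*(-15*(-7) - 3*(-2)))*(-71) = (8*(105 + 6))*(-71) = (8*111)*(-71) = 888*(-71) = -63048)
-E = -1*(-63048) = 63048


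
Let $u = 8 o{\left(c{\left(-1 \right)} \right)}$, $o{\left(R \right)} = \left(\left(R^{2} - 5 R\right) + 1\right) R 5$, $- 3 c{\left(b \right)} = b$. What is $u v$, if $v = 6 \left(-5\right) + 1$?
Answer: $\frac{5800}{27} \approx 214.81$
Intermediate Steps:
$c{\left(b \right)} = - \frac{b}{3}$
$o{\left(R \right)} = 5 R \left(1 + R^{2} - 5 R\right)$ ($o{\left(R \right)} = \left(1 + R^{2} - 5 R\right) R 5 = R \left(1 + R^{2} - 5 R\right) 5 = 5 R \left(1 + R^{2} - 5 R\right)$)
$u = - \frac{200}{27}$ ($u = 8 \cdot 5 \left(\left(- \frac{1}{3}\right) \left(-1\right)\right) \left(1 + \left(\left(- \frac{1}{3}\right) \left(-1\right)\right)^{2} - 5 \left(\left(- \frac{1}{3}\right) \left(-1\right)\right)\right) = 8 \cdot 5 \cdot \frac{1}{3} \left(1 + \left(\frac{1}{3}\right)^{2} - \frac{5}{3}\right) = 8 \cdot 5 \cdot \frac{1}{3} \left(1 + \frac{1}{9} - \frac{5}{3}\right) = 8 \cdot 5 \cdot \frac{1}{3} \left(- \frac{5}{9}\right) = 8 \left(- \frac{25}{27}\right) = - \frac{200}{27} \approx -7.4074$)
$v = -29$ ($v = -30 + 1 = -29$)
$u v = \left(- \frac{200}{27}\right) \left(-29\right) = \frac{5800}{27}$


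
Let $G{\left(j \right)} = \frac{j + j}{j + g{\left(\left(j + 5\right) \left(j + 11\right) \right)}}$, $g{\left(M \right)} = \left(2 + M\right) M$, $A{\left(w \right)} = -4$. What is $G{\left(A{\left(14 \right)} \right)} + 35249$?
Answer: $\frac{2079683}{59} \approx 35249.0$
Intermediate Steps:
$g{\left(M \right)} = M \left(2 + M\right)$
$G{\left(j \right)} = \frac{2 j}{j + \left(2 + \left(5 + j\right) \left(11 + j\right)\right) \left(5 + j\right) \left(11 + j\right)}$ ($G{\left(j \right)} = \frac{j + j}{j + \left(j + 5\right) \left(j + 11\right) \left(2 + \left(j + 5\right) \left(j + 11\right)\right)} = \frac{2 j}{j + \left(5 + j\right) \left(11 + j\right) \left(2 + \left(5 + j\right) \left(11 + j\right)\right)} = \frac{2 j}{j + \left(2 + \left(5 + j\right) \left(11 + j\right)\right) \left(5 + j\right) \left(11 + j\right)}$)
$G{\left(A{\left(14 \right)} \right)} + 35249 = 2 \left(-4\right) \frac{1}{-4 + \left(55 + \left(-4\right)^{2} + 16 \left(-4\right)\right) \left(57 + \left(-4\right)^{2} + 16 \left(-4\right)\right)} + 35249 = 2 \left(-4\right) \frac{1}{-4 + \left(55 + 16 - 64\right) \left(57 + 16 - 64\right)} + 35249 = 2 \left(-4\right) \frac{1}{-4 + 7 \cdot 9} + 35249 = 2 \left(-4\right) \frac{1}{-4 + 63} + 35249 = 2 \left(-4\right) \frac{1}{59} + 35249 = - \frac{8}{59} + 35249 = \frac{2079683}{59}$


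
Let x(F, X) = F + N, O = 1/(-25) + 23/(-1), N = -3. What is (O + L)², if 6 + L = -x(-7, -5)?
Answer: 226576/625 ≈ 362.52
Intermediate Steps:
O = -576/25 (O = 1*(-1/25) + 23*(-1) = -1/25 - 23 = -576/25 ≈ -23.040)
x(F, X) = -3 + F (x(F, X) = F - 3 = -3 + F)
L = 4 (L = -6 - (-3 - 7) = -6 - 1*(-10) = -6 + 10 = 4)
(O + L)² = (-576/25 + 4)² = (-476/25)² = 226576/625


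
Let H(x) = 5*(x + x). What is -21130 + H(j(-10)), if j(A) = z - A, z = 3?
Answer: -21000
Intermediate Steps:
j(A) = 3 - A
H(x) = 10*x (H(x) = 5*(2*x) = 10*x)
-21130 + H(j(-10)) = -21130 + 10*(3 - 1*(-10)) = -21130 + 10*(3 + 10) = -21130 + 10*13 = -21130 + 130 = -21000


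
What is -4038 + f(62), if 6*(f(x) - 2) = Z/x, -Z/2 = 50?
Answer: -375373/93 ≈ -4036.3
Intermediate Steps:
Z = -100 (Z = -2*50 = -100)
f(x) = 2 - 50/(3*x) (f(x) = 2 + (-100/x)/6 = 2 - 50/(3*x))
-4038 + f(62) = -4038 + (2 - 50/3/62) = -4038 + (2 - 50/3*1/62) = -4038 + (2 - 25/93) = -4038 + 161/93 = -375373/93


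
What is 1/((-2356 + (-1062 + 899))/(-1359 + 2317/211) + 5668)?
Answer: 284432/1612692085 ≈ 0.00017637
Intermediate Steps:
1/((-2356 + (-1062 + 899))/(-1359 + 2317/211) + 5668) = 1/((-2356 - 163)/(-1359 + 2317*(1/211)) + 5668) = 1/(-2519/(-1359 + 2317/211) + 5668) = 1/(-2519/(-284432/211) + 5668) = 1/(-2519*(-211/284432) + 5668) = 1/(531509/284432 + 5668) = 1/(1612692085/284432) = 284432/1612692085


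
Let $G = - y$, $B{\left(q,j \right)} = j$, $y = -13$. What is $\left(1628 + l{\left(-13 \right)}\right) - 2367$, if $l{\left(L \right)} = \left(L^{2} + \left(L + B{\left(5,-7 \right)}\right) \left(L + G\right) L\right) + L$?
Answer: $-583$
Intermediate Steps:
$G = 13$ ($G = \left(-1\right) \left(-13\right) = 13$)
$l{\left(L \right)} = L + L^{2} + L \left(-7 + L\right) \left(13 + L\right)$ ($l{\left(L \right)} = \left(L^{2} + \left(L - 7\right) \left(L + 13\right) L\right) + L = \left(L^{2} + \left(-7 + L\right) \left(13 + L\right) L\right) + L = \left(L^{2} + L \left(-7 + L\right) \left(13 + L\right)\right) + L = L + L^{2} + L \left(-7 + L\right) \left(13 + L\right)$)
$\left(1628 + l{\left(-13 \right)}\right) - 2367 = \left(1628 - 13 \left(-90 + \left(-13\right)^{2} + 7 \left(-13\right)\right)\right) - 2367 = \left(1628 - 13 \left(-90 + 169 - 91\right)\right) - 2367 = \left(1628 - -156\right) - 2367 = \left(1628 + 156\right) - 2367 = 1784 - 2367 = -583$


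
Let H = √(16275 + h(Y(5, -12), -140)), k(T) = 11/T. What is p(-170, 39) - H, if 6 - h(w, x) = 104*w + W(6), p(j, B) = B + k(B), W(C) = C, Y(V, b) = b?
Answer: 1532/39 - 3*√1947 ≈ -93.092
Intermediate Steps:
p(j, B) = B + 11/B
h(w, x) = -104*w (h(w, x) = 6 - (104*w + 6) = 6 - (6 + 104*w) = 6 + (-6 - 104*w) = -104*w)
H = 3*√1947 (H = √(16275 - 104*(-12)) = √(16275 + 1248) = √17523 = 3*√1947 ≈ 132.37)
p(-170, 39) - H = (39 + 11/39) - 3*√1947 = 1532/39 - 3*√1947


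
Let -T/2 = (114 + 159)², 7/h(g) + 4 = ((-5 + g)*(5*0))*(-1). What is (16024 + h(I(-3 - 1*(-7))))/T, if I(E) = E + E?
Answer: -7121/66248 ≈ -0.10749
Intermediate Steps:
I(E) = 2*E
h(g) = -7/4 (h(g) = 7/(-4 + ((-5 + g)*(5*0))*(-1)) = 7/(-4 + ((-5 + g)*0)*(-1)) = 7/(-4 + 0*(-1)) = 7/(-4 + 0) = 7/(-4) = 7*(-¼) = -7/4)
T = -149058 (T = -2*(114 + 159)² = -2*273² = -2*74529 = -149058)
(16024 + h(I(-3 - 1*(-7))))/T = (16024 - 7/4)/(-149058) = (64089/4)*(-1/149058) = -7121/66248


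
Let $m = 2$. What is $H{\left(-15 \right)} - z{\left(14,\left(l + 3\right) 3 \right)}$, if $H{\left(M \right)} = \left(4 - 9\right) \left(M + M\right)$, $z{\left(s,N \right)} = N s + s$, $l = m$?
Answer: $-74$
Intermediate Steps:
$l = 2$
$z{\left(s,N \right)} = s + N s$
$H{\left(M \right)} = - 10 M$ ($H{\left(M \right)} = - 5 \cdot 2 M = - 10 M$)
$H{\left(-15 \right)} - z{\left(14,\left(l + 3\right) 3 \right)} = \left(-10\right) \left(-15\right) - 14 \left(1 + \left(2 + 3\right) 3\right) = 150 - 14 \left(1 + 5 \cdot 3\right) = 150 - 14 \left(1 + 15\right) = 150 - 14 \cdot 16 = 150 - 224 = -74$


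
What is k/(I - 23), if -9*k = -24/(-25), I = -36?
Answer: 8/4425 ≈ 0.0018079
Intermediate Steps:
k = -8/75 (k = -(-8)/(3*(-25)) = -(-8)*(-1)/(3*25) = -1/9*24/25 = -8/75 ≈ -0.10667)
k/(I - 23) = -8/(75*(-36 - 23)) = -8/75/(-59) = -8/75*(-1/59) = 8/4425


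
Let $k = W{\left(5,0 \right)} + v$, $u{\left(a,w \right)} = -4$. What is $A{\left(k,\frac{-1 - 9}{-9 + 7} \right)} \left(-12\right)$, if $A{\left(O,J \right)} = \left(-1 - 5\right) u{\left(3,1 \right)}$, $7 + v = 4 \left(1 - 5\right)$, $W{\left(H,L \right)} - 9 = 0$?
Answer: $-288$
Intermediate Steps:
$W{\left(H,L \right)} = 9$ ($W{\left(H,L \right)} = 9 + 0 = 9$)
$v = -23$ ($v = -7 + 4 \left(1 - 5\right) = -7 + 4 \left(-4\right) = -7 - 16 = -23$)
$k = -14$ ($k = 9 - 23 = -14$)
$A{\left(O,J \right)} = 24$ ($A{\left(O,J \right)} = \left(-1 - 5\right) \left(-4\right) = \left(-6\right) \left(-4\right) = 24$)
$A{\left(k,\frac{-1 - 9}{-9 + 7} \right)} \left(-12\right) = 24 \left(-12\right) = -288$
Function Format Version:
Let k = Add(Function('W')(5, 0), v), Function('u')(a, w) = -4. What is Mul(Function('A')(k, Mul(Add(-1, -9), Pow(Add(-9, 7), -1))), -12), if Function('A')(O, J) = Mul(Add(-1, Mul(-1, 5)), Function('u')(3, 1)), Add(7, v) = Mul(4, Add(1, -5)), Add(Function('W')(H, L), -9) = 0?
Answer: -288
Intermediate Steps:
Function('W')(H, L) = 9 (Function('W')(H, L) = Add(9, 0) = 9)
v = -23 (v = Add(-7, Mul(4, Add(1, -5))) = Add(-7, Mul(4, -4)) = Add(-7, -16) = -23)
k = -14 (k = Add(9, -23) = -14)
Function('A')(O, J) = 24 (Function('A')(O, J) = Mul(Add(-1, Mul(-1, 5)), -4) = Mul(Add(-1, -5), -4) = Mul(-6, -4) = 24)
Mul(Function('A')(k, Mul(Add(-1, -9), Pow(Add(-9, 7), -1))), -12) = Mul(24, -12) = -288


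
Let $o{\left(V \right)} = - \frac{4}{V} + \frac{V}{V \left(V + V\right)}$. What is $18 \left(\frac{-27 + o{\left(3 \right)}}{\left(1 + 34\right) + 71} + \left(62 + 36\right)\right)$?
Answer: $\frac{186477}{106} \approx 1759.2$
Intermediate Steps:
$o{\left(V \right)} = - \frac{7}{2 V}$ ($o{\left(V \right)} = - \frac{4}{V} + \frac{V}{V 2 V} = - \frac{4}{V} + \frac{V}{2 V^{2}} = - \frac{4}{V} + V \frac{1}{2 V^{2}} = - \frac{4}{V} + \frac{1}{2 V} = - \frac{7}{2 V}$)
$18 \left(\frac{-27 + o{\left(3 \right)}}{\left(1 + 34\right) + 71} + \left(62 + 36\right)\right) = 18 \left(\frac{-27 - \frac{7}{2 \cdot 3}}{\left(1 + 34\right) + 71} + \left(62 + 36\right)\right) = 18 \left(\frac{-27 - \frac{7}{6}}{35 + 71} + 98\right) = 18 \left(\frac{-27 - \frac{7}{6}}{106} + 98\right) = 18 \left(\left(- \frac{169}{6}\right) \frac{1}{106} + 98\right) = 18 \left(- \frac{169}{636} + 98\right) = 18 \cdot \frac{62159}{636} = \frac{186477}{106}$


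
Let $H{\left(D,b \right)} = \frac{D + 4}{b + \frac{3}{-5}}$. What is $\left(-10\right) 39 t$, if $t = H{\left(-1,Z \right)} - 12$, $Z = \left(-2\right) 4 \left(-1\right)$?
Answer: $\frac{167310}{37} \approx 4521.9$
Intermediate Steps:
$Z = 8$ ($Z = \left(-8\right) \left(-1\right) = 8$)
$H{\left(D,b \right)} = \frac{4 + D}{- \frac{3}{5} + b}$ ($H{\left(D,b \right)} = \frac{4 + D}{b + 3 \left(- \frac{1}{5}\right)} = \frac{4 + D}{b - \frac{3}{5}} = \frac{4 + D}{- \frac{3}{5} + b}$)
$t = - \frac{429}{37}$ ($t = \frac{5 \left(4 - 1\right)}{-3 + 5 \cdot 8} - 12 = 5 \frac{1}{-3 + 40} \cdot 3 - 12 = 5 \cdot \frac{1}{37} \cdot 3 - 12 = \frac{15}{37} - 12 = - \frac{429}{37} \approx -11.595$)
$\left(-10\right) 39 t = \left(-10\right) 39 \left(- \frac{429}{37}\right) = \left(-390\right) \left(- \frac{429}{37}\right) = \frac{167310}{37}$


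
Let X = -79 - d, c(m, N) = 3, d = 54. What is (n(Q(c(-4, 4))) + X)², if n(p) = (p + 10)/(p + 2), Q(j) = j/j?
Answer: 150544/9 ≈ 16727.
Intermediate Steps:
Q(j) = 1
n(p) = (10 + p)/(2 + p)
X = -133 (X = -79 - 1*54 = -79 - 54 = -133)
(n(Q(c(-4, 4))) + X)² = ((10 + 1)/(2 + 1) - 133)² = (11/3 - 133)² = (-388/3)² = 150544/9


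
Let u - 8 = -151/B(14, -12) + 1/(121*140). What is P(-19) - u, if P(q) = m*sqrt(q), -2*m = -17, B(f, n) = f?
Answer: 47189/16940 + 17*I*sqrt(19)/2 ≈ 2.7857 + 37.051*I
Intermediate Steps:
m = 17/2 (m = -1/2*(-17) = 17/2 ≈ 8.5000)
u = -47189/16940 (u = 8 + (-151/14 + 1/(121*140)) = 8 + (-151*1/14 + (1/121)*(1/140)) = 8 + (-151/14 + 1/16940) = 8 - 182709/16940 = -47189/16940 ≈ -2.7857)
P(q) = 17*sqrt(q)/2
P(-19) - u = 17*sqrt(-19)/2 - 1*(-47189/16940) = 17*(I*sqrt(19))/2 + 47189/16940 = 17*I*sqrt(19)/2 + 47189/16940 = 47189/16940 + 17*I*sqrt(19)/2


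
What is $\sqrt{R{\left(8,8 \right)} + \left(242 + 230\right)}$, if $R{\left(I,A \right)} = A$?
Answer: $4 \sqrt{30} \approx 21.909$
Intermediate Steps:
$\sqrt{R{\left(8,8 \right)} + \left(242 + 230\right)} = \sqrt{8 + \left(242 + 230\right)} = \sqrt{8 + 472} = \sqrt{480} = 4 \sqrt{30}$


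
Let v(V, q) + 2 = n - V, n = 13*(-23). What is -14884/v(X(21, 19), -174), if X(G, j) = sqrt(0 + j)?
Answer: 2240042/45291 - 7442*sqrt(19)/45291 ≈ 48.743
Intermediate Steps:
n = -299
X(G, j) = sqrt(j)
v(V, q) = -301 - V (v(V, q) = -2 + (-299 - V) = -301 - V)
-14884/v(X(21, 19), -174) = -14884/(-301 - sqrt(19))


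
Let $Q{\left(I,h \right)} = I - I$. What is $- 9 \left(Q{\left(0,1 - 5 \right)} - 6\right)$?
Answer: $54$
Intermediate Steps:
$Q{\left(I,h \right)} = 0$
$- 9 \left(Q{\left(0,1 - 5 \right)} - 6\right) = - 9 \left(0 - 6\right) = \left(-9\right) \left(-6\right) = 54$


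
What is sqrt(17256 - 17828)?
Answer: 2*I*sqrt(143) ≈ 23.917*I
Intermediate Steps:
sqrt(17256 - 17828) = sqrt(-572) = 2*I*sqrt(143)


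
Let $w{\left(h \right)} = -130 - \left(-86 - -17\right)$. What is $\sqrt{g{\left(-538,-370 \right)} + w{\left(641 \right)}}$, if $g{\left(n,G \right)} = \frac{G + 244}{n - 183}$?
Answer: $\frac{i \sqrt{645295}}{103} \approx 7.7991 i$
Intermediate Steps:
$g{\left(n,G \right)} = \frac{244 + G}{-183 + n}$
$w{\left(h \right)} = -61$ ($w{\left(h \right)} = -130 - \left(-86 + 17\right) = -130 - -69 = -130 + 69 = -61$)
$\sqrt{g{\left(-538,-370 \right)} + w{\left(641 \right)}} = \sqrt{\frac{244 - 370}{-183 - 538} - 61} = \sqrt{\frac{1}{-721} \left(-126\right) - 61} = \sqrt{\left(- \frac{1}{721}\right) \left(-126\right) - 61} = \sqrt{\frac{18}{103} - 61} = \sqrt{- \frac{6265}{103}} = \frac{i \sqrt{645295}}{103}$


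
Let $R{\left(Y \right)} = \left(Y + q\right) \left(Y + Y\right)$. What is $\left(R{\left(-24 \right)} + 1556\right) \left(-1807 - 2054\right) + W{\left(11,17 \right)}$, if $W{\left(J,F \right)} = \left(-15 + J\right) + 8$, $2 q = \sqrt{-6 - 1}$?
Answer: $-10455584 + 92664 i \sqrt{7} \approx -1.0456 \cdot 10^{7} + 2.4517 \cdot 10^{5} i$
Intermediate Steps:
$q = \frac{i \sqrt{7}}{2}$ ($q = \frac{\sqrt{-6 - 1}}{2} = \frac{\sqrt{-7}}{2} = \frac{i \sqrt{7}}{2} \approx 1.3229 i$)
$R{\left(Y \right)} = 2 Y \left(Y + \frac{i \sqrt{7}}{2}\right)$ ($R{\left(Y \right)} = \left(Y + \frac{i \sqrt{7}}{2}\right) \left(Y + Y\right) = \left(Y + \frac{i \sqrt{7}}{2}\right) 2 Y = 2 Y \left(Y + \frac{i \sqrt{7}}{2}\right)$)
$W{\left(J,F \right)} = -7 + J$
$\left(R{\left(-24 \right)} + 1556\right) \left(-1807 - 2054\right) + W{\left(11,17 \right)} = \left(- 24 \left(2 \left(-24\right) + i \sqrt{7}\right) + 1556\right) \left(-1807 - 2054\right) + \left(-7 + 11\right) = \left(- 24 \left(-48 + i \sqrt{7}\right) + 1556\right) \left(-3861\right) + 4 = \left(\left(1152 - 24 i \sqrt{7}\right) + 1556\right) \left(-3861\right) + 4 = \left(2708 - 24 i \sqrt{7}\right) \left(-3861\right) + 4 = \left(-10455588 + 92664 i \sqrt{7}\right) + 4 = -10455584 + 92664 i \sqrt{7}$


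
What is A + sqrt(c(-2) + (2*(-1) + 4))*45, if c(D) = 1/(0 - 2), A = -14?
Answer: -14 + 45*sqrt(6)/2 ≈ 41.114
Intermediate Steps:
c(D) = -1/2 (c(D) = 1/(-2) = -1/2)
A + sqrt(c(-2) + (2*(-1) + 4))*45 = -14 + sqrt(-1/2 + (2*(-1) + 4))*45 = -14 + sqrt(-1/2 + (-2 + 4))*45 = -14 + sqrt(-1/2 + 2)*45 = -14 + sqrt(3/2)*45 = -14 + (sqrt(6)/2)*45 = -14 + 45*sqrt(6)/2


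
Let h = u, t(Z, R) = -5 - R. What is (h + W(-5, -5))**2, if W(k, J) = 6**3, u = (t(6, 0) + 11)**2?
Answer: 63504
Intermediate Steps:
u = 36 (u = ((-5 - 1*0) + 11)**2 = ((-5 + 0) + 11)**2 = (-5 + 11)**2 = 6**2 = 36)
h = 36
W(k, J) = 216
(h + W(-5, -5))**2 = (36 + 216)**2 = 252**2 = 63504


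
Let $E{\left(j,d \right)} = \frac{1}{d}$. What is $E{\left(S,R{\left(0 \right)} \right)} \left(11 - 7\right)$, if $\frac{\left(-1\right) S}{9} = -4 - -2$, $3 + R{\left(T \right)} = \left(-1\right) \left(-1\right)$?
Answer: $-2$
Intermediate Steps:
$R{\left(T \right)} = -2$ ($R{\left(T \right)} = -3 - -1 = -3 + 1 = -2$)
$S = 18$ ($S = - 9 \left(-4 - -2\right) = - 9 \left(-4 + 2\right) = \left(-9\right) \left(-2\right) = 18$)
$E{\left(S,R{\left(0 \right)} \right)} \left(11 - 7\right) = \frac{11 - 7}{-2} = \left(- \frac{1}{2}\right) 4 = -2$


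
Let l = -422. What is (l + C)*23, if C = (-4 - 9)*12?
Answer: -13294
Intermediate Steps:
C = -156 (C = -13*12 = -156)
(l + C)*23 = (-422 - 156)*23 = -578*23 = -13294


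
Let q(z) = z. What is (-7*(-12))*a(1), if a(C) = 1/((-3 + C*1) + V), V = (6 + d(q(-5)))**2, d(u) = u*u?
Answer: 12/137 ≈ 0.087591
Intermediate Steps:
d(u) = u**2
V = 961 (V = (6 + (-5)**2)**2 = (6 + 25)**2 = 31**2 = 961)
a(C) = 1/(958 + C) (a(C) = 1/((-3 + C*1) + 961) = 1/((-3 + C) + 961) = 1/(958 + C))
(-7*(-12))*a(1) = (-7*(-12))/(958 + 1) = 84/959 = 84*(1/959) = 12/137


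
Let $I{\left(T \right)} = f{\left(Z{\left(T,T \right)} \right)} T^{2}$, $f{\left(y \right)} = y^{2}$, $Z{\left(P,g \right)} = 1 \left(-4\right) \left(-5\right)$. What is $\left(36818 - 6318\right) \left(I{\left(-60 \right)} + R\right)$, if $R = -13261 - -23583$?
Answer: $44234821000$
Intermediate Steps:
$Z{\left(P,g \right)} = 20$ ($Z{\left(P,g \right)} = \left(-4\right) \left(-5\right) = 20$)
$R = 10322$ ($R = -13261 + 23583 = 10322$)
$I{\left(T \right)} = 400 T^{2}$ ($I{\left(T \right)} = 20^{2} T^{2} = 400 T^{2}$)
$\left(36818 - 6318\right) \left(I{\left(-60 \right)} + R\right) = \left(36818 - 6318\right) \left(400 \left(-60\right)^{2} + 10322\right) = 30500 \left(400 \cdot 3600 + 10322\right) = 30500 \left(1440000 + 10322\right) = 30500 \cdot 1450322 = 44234821000$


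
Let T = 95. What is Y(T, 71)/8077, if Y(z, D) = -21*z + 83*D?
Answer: 3898/8077 ≈ 0.48260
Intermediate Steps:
Y(T, 71)/8077 = (-21*95 + 83*71)/8077 = (-1995 + 5893)*(1/8077) = 3898*(1/8077) = 3898/8077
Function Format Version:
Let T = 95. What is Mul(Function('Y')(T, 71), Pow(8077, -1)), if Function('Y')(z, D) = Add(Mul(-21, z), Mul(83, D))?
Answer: Rational(3898, 8077) ≈ 0.48260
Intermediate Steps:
Mul(Function('Y')(T, 71), Pow(8077, -1)) = Mul(Add(Mul(-21, 95), Mul(83, 71)), Pow(8077, -1)) = Mul(Add(-1995, 5893), Rational(1, 8077)) = Mul(3898, Rational(1, 8077)) = Rational(3898, 8077)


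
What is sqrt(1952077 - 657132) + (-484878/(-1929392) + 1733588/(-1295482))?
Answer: -679155024325/624873151736 + sqrt(1294945) ≈ 1136.9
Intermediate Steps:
sqrt(1952077 - 657132) + (-484878/(-1929392) + 1733588/(-1295482)) = sqrt(1294945) + (-484878*(-1/1929392) + 1733588*(-1/1295482)) = sqrt(1294945) + (242439/964696 - 866794/647741) = sqrt(1294945) - 679155024325/624873151736 = -679155024325/624873151736 + sqrt(1294945)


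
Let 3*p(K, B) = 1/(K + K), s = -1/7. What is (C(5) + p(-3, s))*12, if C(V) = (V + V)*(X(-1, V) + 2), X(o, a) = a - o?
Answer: 2878/3 ≈ 959.33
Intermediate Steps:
C(V) = 2*V*(3 + V) (C(V) = (V + V)*((V - 1*(-1)) + 2) = (2*V)*((V + 1) + 2) = (2*V)*((1 + V) + 2) = (2*V)*(3 + V) = 2*V*(3 + V))
s = -⅐ (s = -1*⅐ = -⅐ ≈ -0.14286)
p(K, B) = 1/(6*K) (p(K, B) = 1/(3*(K + K)) = 1/(3*((2*K))) = (1/(2*K))/3 = 1/(6*K))
(C(5) + p(-3, s))*12 = (2*5*(3 + 5) + (⅙)/(-3))*12 = (2*5*8 + (⅙)*(-⅓))*12 = (80 - 1/18)*12 = (1439/18)*12 = 2878/3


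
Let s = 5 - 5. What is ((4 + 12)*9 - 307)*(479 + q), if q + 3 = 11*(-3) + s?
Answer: -72209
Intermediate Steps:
s = 0
q = -36 (q = -3 + (11*(-3) + 0) = -3 + (-33 + 0) = -3 - 33 = -36)
((4 + 12)*9 - 307)*(479 + q) = ((4 + 12)*9 - 307)*(479 - 36) = (16*9 - 307)*443 = (144 - 307)*443 = -163*443 = -72209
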